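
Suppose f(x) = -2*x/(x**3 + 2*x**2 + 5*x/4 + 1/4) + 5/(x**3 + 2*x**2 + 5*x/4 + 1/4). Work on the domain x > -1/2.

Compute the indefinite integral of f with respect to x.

The denominator factors as (x + 1)*(2*x + 1)**2; partial fractions split f into directly integrable pieces: -56/(2*x + 1) + 48/(2*x + 1)**2 + 28/(x + 1).
Check: d/dx[-28*log(x + 1/2) + 28*log(x + 1) - 24/(2*x + 1)] = (20 - 8*x)/(4*x**3 + 8*x**2 + 5*x + 1), which equals f(x).

F(x) = -28*log(x + 1/2) + 28*log(x + 1) - 24/(2*x + 1) + C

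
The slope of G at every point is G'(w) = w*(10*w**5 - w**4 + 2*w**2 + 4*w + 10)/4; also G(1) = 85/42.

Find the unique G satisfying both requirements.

Recover the given G'(w) by differentiating a candidate G(w); any mismatch rules it out.
A general antiderivative is 5*w**7/14 - w**6/24 + w**4/8 + w**3/3 + 5*w**2/4 + C.
The condition gives C = 85/42 - (85/42) = 0.
So G(w) = 5*w**7/14 - w**6/24 + w**4/8 + w**3/3 + 5*w**2/4.
Check: d/dw[5*w**7/14 - w**6/24 + w**4/8 + w**3/3 + 5*w**2/4] = 5*w**6/2 - w**5/4 + w**3/2 + w**2 + 5*w/2, which equals G'(w).

G(w) = 5*w**7/14 - w**6/24 + w**4/8 + w**3/3 + 5*w**2/4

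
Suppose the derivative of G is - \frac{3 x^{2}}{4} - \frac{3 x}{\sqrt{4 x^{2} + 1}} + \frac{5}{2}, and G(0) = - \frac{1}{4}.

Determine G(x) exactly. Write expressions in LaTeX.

The integrand splits into summands that can be handled one at a time.
A general antiderivative is - \frac{x^{3}}{4} + \frac{5 x}{2} - \frac{3 \sqrt{4 x^{2} + 1}}{4} + C.
The condition gives C = - \frac{1}{4} - (- \frac{3}{4}) = \frac{1}{2}.
So G(x) = - \frac{x^{3}}{4} + \frac{5 x}{2} - \frac{3 \sqrt{4 x^{2} + 1}}{4} + \frac{1}{2}.
Check: d/dx[- \frac{x^{3}}{4} + \frac{5 x}{2} - \frac{3 \sqrt{4 x^{2} + 1}}{4} + \frac{1}{2}] = \frac{- 3 x^{2} \sqrt{4 x^{2} + 1} - 12 x + 10 \sqrt{4 x^{2} + 1}}{4 \sqrt{4 x^{2} + 1}}, which equals G'(x).

G(x) = - \frac{x^{3}}{4} + \frac{5 x}{2} - \frac{3 \sqrt{4 x^{2} + 1}}{4} + \frac{1}{2}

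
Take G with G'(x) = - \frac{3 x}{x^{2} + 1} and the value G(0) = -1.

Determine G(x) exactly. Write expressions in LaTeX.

G'(x) matches the chain-rule pattern g'(h)*h' with inner function h(x) = x^{2} + 1; substituting u = h(x) collapses the integral.
A general antiderivative is - \frac{3 \log{\left(x^{2} + 1 \right)}}{2} + C.
The condition gives C = -1 - (0) = -1.
So G(x) = \frac{- 3 \log{\left(x^{2} + 1 \right)} - 2}{2}.
Check: d/dx[\frac{- 3 \log{\left(x^{2} + 1 \right)} - 2}{2}] = - \frac{3 x}{x^{2} + 1} = G'(x).

G(x) = \frac{- 3 \log{\left(x^{2} + 1 \right)} - 2}{2}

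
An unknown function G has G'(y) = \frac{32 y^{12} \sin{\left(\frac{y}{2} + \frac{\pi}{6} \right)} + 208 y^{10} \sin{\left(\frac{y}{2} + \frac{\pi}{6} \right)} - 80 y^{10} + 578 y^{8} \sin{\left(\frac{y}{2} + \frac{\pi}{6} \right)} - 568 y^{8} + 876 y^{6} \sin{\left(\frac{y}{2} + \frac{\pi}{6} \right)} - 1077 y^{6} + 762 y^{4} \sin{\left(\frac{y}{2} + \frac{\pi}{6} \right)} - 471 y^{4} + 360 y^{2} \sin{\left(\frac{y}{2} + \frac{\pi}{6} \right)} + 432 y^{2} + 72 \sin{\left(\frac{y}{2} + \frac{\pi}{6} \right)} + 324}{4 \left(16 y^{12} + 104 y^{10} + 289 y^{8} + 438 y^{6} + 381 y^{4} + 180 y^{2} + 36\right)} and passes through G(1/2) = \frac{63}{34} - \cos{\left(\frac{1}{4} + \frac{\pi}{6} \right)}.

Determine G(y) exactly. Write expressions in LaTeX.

Differentiate the proposed G(y) back; it has to land on the given G'(y).
A general antiderivative is \frac{y}{\frac{2 y^{4}}{3} + \frac{3 y^{2}}{2} + 1} + \frac{5 y}{4 \left(y^{2} + 1\right)} - \cos{\left(\frac{y}{2} + \frac{\pi}{6} \right)} + C.
The condition gives C = \frac{63}{34} - \cos{\left(\frac{1}{4} + \frac{\pi}{6} \right)} - (\frac{29}{34} - \cos{\left(\frac{1}{4} + \frac{\pi}{6} \right)}) = 1.
So G(y) = \frac{y}{\frac{2 y^{4}}{3} + \frac{3 y^{2}}{2} + 1} + \frac{5 y}{4 \left(y^{2} + 1\right)} - \cos{\left(\frac{y}{2} + \frac{\pi}{6} \right)} + 1.
Check: d/dy[\frac{y}{\frac{2 y^{4}}{3} + \frac{3 y^{2}}{2} + 1} + \frac{5 y}{4 \left(y^{2} + 1\right)} - \cos{\left(\frac{y}{2} + \frac{\pi}{6} \right)} + 1] = \frac{32 y^{12} \sin{\left(\frac{y}{2} + \frac{\pi}{6} \right)} + 208 y^{10} \sin{\left(\frac{y}{2} + \frac{\pi}{6} \right)} - 80 y^{10} + 578 y^{8} \sin{\left(\frac{y}{2} + \frac{\pi}{6} \right)} - 568 y^{8} + 876 y^{6} \sin{\left(\frac{y}{2} + \frac{\pi}{6} \right)} - 1077 y^{6} + 762 y^{4} \sin{\left(\frac{y}{2} + \frac{\pi}{6} \right)} - 471 y^{4} + 360 y^{2} \sin{\left(\frac{y}{2} + \frac{\pi}{6} \right)} + 432 y^{2} + 72 \sin{\left(\frac{y}{2} + \frac{\pi}{6} \right)} + 324}{64 y^{12} + 416 y^{10} + 1156 y^{8} + 1752 y^{6} + 1524 y^{4} + 720 y^{2} + 144}, which equals G'(y).

G(y) = \frac{y}{\frac{2 y^{4}}{3} + \frac{3 y^{2}}{2} + 1} + \frac{5 y}{4 \left(y^{2} + 1\right)} - \cos{\left(\frac{y}{2} + \frac{\pi}{6} \right)} + 1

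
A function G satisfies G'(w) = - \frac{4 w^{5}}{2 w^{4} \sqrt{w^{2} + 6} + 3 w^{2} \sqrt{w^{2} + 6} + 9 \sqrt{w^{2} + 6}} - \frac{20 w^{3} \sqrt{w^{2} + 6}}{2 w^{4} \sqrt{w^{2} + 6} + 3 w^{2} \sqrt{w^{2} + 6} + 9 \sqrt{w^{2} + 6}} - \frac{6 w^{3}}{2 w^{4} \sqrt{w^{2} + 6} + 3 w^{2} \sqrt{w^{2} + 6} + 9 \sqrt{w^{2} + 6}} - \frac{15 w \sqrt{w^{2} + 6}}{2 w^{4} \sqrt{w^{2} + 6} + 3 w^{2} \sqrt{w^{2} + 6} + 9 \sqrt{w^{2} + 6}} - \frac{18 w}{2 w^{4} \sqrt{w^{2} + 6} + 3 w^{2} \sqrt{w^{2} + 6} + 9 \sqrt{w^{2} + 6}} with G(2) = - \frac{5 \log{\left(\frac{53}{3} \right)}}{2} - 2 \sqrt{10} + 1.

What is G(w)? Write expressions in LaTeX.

The integrand splits into summands that can be handled one at a time.
A general antiderivative is - 2 \sqrt{w^{2} + 6} - \frac{5 \log{\left(\frac{2 w^{4}}{3} + w^{2} + 3 \right)}}{2} + C.
The condition gives C = - \frac{5 \log{\left(\frac{53}{3} \right)}}{2} - 2 \sqrt{10} + 1 - (- \frac{5 \log{\left(\frac{53}{3} \right)}}{2} - 2 \sqrt{10}) = 1.
So G(w) = - 2 \sqrt{w^{2} + 6} - \frac{5 \log{\left(\frac{2 w^{4}}{3} + w^{2} + 3 \right)}}{2} + 1.
Check: d/dw[- 2 \sqrt{w^{2} + 6} - \frac{5 \log{\left(\frac{2 w^{4}}{3} + w^{2} + 3 \right)}}{2} + 1] = \frac{- 4 w^{5} - 20 w^{3} \sqrt{w^{2} + 6} - 6 w^{3} - 15 w \sqrt{w^{2} + 6} - 18 w}{2 w^{4} \sqrt{w^{2} + 6} + 3 w^{2} \sqrt{w^{2} + 6} + 9 \sqrt{w^{2} + 6}}, which equals G'(w).

G(w) = - 2 \sqrt{w^{2} + 6} - \frac{5 \log{\left(\frac{2 w^{4}}{3} + w^{2} + 3 \right)}}{2} + 1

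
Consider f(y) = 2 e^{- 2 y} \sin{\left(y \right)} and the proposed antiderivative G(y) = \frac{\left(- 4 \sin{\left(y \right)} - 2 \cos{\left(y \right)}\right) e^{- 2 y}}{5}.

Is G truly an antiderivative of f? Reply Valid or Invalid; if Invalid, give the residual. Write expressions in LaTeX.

d/dy[G] = 2 e^{- 2 y} \sin{\left(y \right)}
This equals f(y) exactly, so the claim holds.

Valid: G'(y) = f(y).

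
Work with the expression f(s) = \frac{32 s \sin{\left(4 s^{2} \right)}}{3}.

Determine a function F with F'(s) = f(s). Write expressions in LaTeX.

The substitution u = 4 s^{2} works: f is exactly (dF/du)*(du/ds) for that inner function.
Check: d/ds[- \frac{4 \cos{\left(4 s^{2} \right)}}{3}] = \frac{32 s \sin{\left(4 s^{2} \right)}}{3} = f(s).

An antiderivative is F(s) = - \frac{4 \cos{\left(4 s^{2} \right)}}{3}.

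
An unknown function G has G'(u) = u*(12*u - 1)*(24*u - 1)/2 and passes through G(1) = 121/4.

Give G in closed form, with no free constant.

G'(u) matches the chain-rule pattern g'(h)*h' with inner function h(u) = -3*u**2 + u/4; substituting w = h(u) collapses the integral.
A general antiderivative is 4*(-3*u**2 + u/4)**2 + C.
The condition gives C = 121/4 - (121/4) = 0.
So G(u) = u**2*(12*u - 1)**2/4.
Check: d/du[u**2*(12*u - 1)**2/4] = 144*u**3 - 18*u**2 + u/2, which equals G'(u).

G(u) = u**2*(12*u - 1)**2/4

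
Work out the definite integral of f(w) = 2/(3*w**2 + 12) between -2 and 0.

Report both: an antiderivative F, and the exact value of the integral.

An antiderivative F(w) passes only if d/dw[F] lands on f(w) exactly.
F(w) = atan(w/2)/3 is an antiderivative of f.
Check: d/dw[atan(w/2)/3] = 2/(3*w**2 + 12) = f(w).
F(0) = 0; F(-2) = -pi/12.
Integral = F(0) - F(-2) = pi/12.

Antiderivative: F(w) = atan(w/2)/3; value = pi/12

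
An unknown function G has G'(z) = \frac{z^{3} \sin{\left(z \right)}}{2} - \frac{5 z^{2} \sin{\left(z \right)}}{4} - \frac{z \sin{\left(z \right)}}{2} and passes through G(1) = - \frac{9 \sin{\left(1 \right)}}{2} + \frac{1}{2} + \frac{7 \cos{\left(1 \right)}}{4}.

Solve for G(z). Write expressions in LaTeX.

Integrate term by term and add the pieces.
A general antiderivative is - \frac{z^{3} \cos{\left(z \right)}}{2} + \frac{3 z^{2} \sin{\left(z \right)}}{2} + \frac{5 z^{2} \cos{\left(z \right)}}{4} - \frac{5 z \sin{\left(z \right)}}{2} + \frac{7 z \cos{\left(z \right)}}{2} - \frac{7 \sin{\left(z \right)}}{2} - \frac{5 \cos{\left(z \right)}}{2} + C.
The condition gives C = - \frac{9 \sin{\left(1 \right)}}{2} + \frac{1}{2} + \frac{7 \cos{\left(1 \right)}}{4} - (- \frac{9 \sin{\left(1 \right)}}{2} + \frac{7 \cos{\left(1 \right)}}{4}) = \frac{1}{2}.
So G(z) = - \frac{2 z^{3} \cos{\left(z \right)} - 6 z^{2} \sin{\left(z \right)} - 5 z^{2} \cos{\left(z \right)} + 10 z \sin{\left(z \right)} - 14 z \cos{\left(z \right)} + 14 \sin{\left(z \right)} + 10 \cos{\left(z \right)} - 2}{4}.
Check: d/dz[- \frac{2 z^{3} \cos{\left(z \right)} - 6 z^{2} \sin{\left(z \right)} - 5 z^{2} \cos{\left(z \right)} + 10 z \sin{\left(z \right)} - 14 z \cos{\left(z \right)} + 14 \sin{\left(z \right)} + 10 \cos{\left(z \right)} - 2}{4}] = \frac{z^{3} \sin{\left(z \right)}}{2} - \frac{5 z^{2} \sin{\left(z \right)}}{4} - \frac{z \sin{\left(z \right)}}{2} = G'(z).

G(z) = - \frac{2 z^{3} \cos{\left(z \right)} - 6 z^{2} \sin{\left(z \right)} - 5 z^{2} \cos{\left(z \right)} + 10 z \sin{\left(z \right)} - 14 z \cos{\left(z \right)} + 14 \sin{\left(z \right)} + 10 \cos{\left(z \right)} - 2}{4}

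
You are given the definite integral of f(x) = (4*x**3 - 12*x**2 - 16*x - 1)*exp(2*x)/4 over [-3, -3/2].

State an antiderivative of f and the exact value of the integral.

Antiderivative: F(x) = (2*x**3 - 9*x**2 + x - 1)*exp(2*x)/4; value = -59*exp(-3)/8 + 139*exp(-6)/4

f has the shape u'v + uv' for u = x**3/2 - 9*x**2/4 + x/4 - 1/4 and v = exp(2*x) — it is the derivative of the product u*v.
F(x) = (2*x**3 - 9*x**2 + x - 1)*exp(2*x)/4 is an antiderivative of f.
Check: d/dx[(2*x**3 - 9*x**2 + x - 1)*exp(2*x)/4] = x**3*exp(2*x) - 3*x**2*exp(2*x) - 4*x*exp(2*x) - exp(2*x)/4, which equals f(x).
F(-3/2) = -59*exp(-3)/8; F(-3) = -139*exp(-6)/4.
Integral = F(-3/2) - F(-3) = -59*exp(-3)/8 + 139*exp(-6)/4.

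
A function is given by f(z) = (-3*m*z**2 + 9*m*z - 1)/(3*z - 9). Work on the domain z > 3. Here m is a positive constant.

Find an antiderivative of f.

An antiderivative is F(z) = -m*z**2/2 - log(z - 3)/3.

For F(z) to be correct the identity F'(z) - f(z) = 0 must hold.
Check: d/dz[-m*z**2/2 - log(z - 3)/3] = (-3*m*z**2 + 9*m*z - 1)/(3*z - 9) = f(z).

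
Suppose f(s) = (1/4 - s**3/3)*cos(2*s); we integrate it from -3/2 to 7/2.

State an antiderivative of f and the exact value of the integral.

Antiderivative: F(s) = (-4*s**3*sin(2*s) - 6*s**2*cos(2*s) + 6*s*sin(2*s) + 3*sin(2*s) + 3*cos(2*s))/24; value = -295*sin(7)/48 - 47*cos(7)/16 + 7*cos(3)/16 + 5*sin(3)/16

Whatever form F(s) takes, F'(s) = f(s) is non-negotiable.
F(s) = (-4*s**3*sin(2*s) - 6*s**2*cos(2*s) + 6*s*sin(2*s) + 3*sin(2*s) + 3*cos(2*s))/24 is an antiderivative of f.
Check: d/ds[(-4*s**3*sin(2*s) - 6*s**2*cos(2*s) + 6*s*sin(2*s) + 3*sin(2*s) + 3*cos(2*s))/24] = -s**3*cos(2*s)/3 + cos(2*s)/4, which equals f(s).
F(7/2) = -295*sin(7)/48 - 47*cos(7)/16; F(-3/2) = -5*sin(3)/16 - 7*cos(3)/16.
Integral = F(7/2) - F(-3/2) = -295*sin(7)/48 - 47*cos(7)/16 + 7*cos(3)/16 + 5*sin(3)/16.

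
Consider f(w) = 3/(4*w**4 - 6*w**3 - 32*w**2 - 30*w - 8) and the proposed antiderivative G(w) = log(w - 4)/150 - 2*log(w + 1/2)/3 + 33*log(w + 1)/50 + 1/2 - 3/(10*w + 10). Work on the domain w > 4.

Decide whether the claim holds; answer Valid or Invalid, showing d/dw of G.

d/dw[G] = 3/(4*w**4 - 6*w**3 - 32*w**2 - 30*w - 8)
This equals f(w) exactly, so the claim holds.

Valid - differentiating G returns exactly f.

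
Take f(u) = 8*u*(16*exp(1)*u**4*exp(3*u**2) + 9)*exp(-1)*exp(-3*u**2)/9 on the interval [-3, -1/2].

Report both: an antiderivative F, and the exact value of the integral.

Antiderivative: F(u) = (64*exp(1)*u**6*exp(3*u**2) - 36)*exp(-1)*exp(-3*u**2)/27; value = -46655/27 - 4*exp(-7/4)/3 + 4*exp(-28)/3

Differentiate the proposed F(u) back; it has to land on f(u) exactly.
F(u) = (64*exp(1)*u**6*exp(3*u**2) - 36)*exp(-1)*exp(-3*u**2)/27 is an antiderivative of f.
Check: d/du[(64*exp(1)*u**6*exp(3*u**2) - 36)*exp(-1)*exp(-3*u**2)/27] = (128*exp(1)*u**5*exp(3*u**2) + 72*u)*exp(-1)*exp(-3*u**2)/9, which equals f(u).
F(-1/2) = 1/27 - 4*exp(-7/4)/3; F(-3) = 1728 - 4*exp(-28)/3.
Integral = F(-1/2) - F(-3) = -46655/27 - 4*exp(-7/4)/3 + 4*exp(-28)/3.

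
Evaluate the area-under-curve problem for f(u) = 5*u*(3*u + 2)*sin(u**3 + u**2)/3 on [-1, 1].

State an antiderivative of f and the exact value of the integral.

The substitution w = u**3 + u**2 works: f is exactly (dF/dw)*(dw/du) for that inner function.
F(u) = -5*cos(u**3 + u**2)/3 is an antiderivative of f.
Check: d/du[-5*cos(u**3 + u**2)/3] = 5*u**2*sin(u**3 + u**2) + 10*u*sin(u**3 + u**2)/3, which equals f(u).
F(1) = -5*cos(2)/3; F(-1) = -5/3.
Integral = F(1) - F(-1) = 5/3 - 5*cos(2)/3.

Antiderivative: F(u) = -5*cos(u**3 + u**2)/3; value = 5/3 - 5*cos(2)/3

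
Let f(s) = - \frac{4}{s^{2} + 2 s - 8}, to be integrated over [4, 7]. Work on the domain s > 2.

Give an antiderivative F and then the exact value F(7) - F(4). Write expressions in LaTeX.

The denominator factors as \left(s - 2\right) \left(s + 4\right); partial fractions split f into directly integrable pieces: \frac{2}{3 \left(s + 4\right)} - \frac{2}{3 \left(s - 2\right)}.
F(s) = - \frac{2 \log{\left(s - 2 \right)}}{3} + \frac{2 \log{\left(s + 4 \right)}}{3} is an antiderivative of f.
Check: d/ds[- \frac{2 \log{\left(s - 2 \right)}}{3} + \frac{2 \log{\left(s + 4 \right)}}{3}] = - \frac{4}{s^{2} + 2 s - 8} = f(s).
F(7) = - \frac{2 \log{\left(5 \right)}}{3} + \frac{2 \log{\left(11 \right)}}{3}; F(4) = - \frac{2 \log{\left(2 \right)}}{3} + \frac{2 \log{\left(8 \right)}}{3}.
Integral = F(7) - F(4) = - \frac{2 \log{\left(8 \right)}}{3} - \frac{2 \log{\left(5 \right)}}{3} + \frac{2 \log{\left(2 \right)}}{3} + \frac{2 \log{\left(11 \right)}}{3}.

Antiderivative: F(s) = - \frac{2 \log{\left(s - 2 \right)}}{3} + \frac{2 \log{\left(s + 4 \right)}}{3}; value = - \frac{2 \log{\left(8 \right)}}{3} - \frac{2 \log{\left(5 \right)}}{3} + \frac{2 \log{\left(2 \right)}}{3} + \frac{2 \log{\left(11 \right)}}{3}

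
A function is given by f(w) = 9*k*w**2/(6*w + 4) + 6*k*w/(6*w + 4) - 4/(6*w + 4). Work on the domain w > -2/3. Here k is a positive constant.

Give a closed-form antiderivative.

An antiderivative is F(w) = 3*k*w**2/4 - 2*log(3*w + 2)/3.

Integrate term by term and add the pieces.
Check: d/dw[3*k*w**2/4 - 2*log(3*w + 2)/3] = (9*k*w**2 + 6*k*w - 4)/(6*w + 4), which equals f(w).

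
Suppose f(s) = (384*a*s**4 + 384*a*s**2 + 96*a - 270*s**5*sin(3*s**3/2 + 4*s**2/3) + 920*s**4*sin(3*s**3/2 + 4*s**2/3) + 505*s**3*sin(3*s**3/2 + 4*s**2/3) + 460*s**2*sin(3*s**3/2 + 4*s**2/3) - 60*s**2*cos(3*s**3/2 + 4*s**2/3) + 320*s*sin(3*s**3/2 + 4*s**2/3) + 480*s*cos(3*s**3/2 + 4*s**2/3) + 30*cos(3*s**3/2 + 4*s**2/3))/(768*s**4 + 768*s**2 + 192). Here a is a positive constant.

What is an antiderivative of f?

A first test for any F(s): its s-derivative must equal f(s) identically.
Check: d/ds[a*s/2 + 5*(s/4 - 1)*cos(3*s**3/2 + 4*s**2/3)/(4*(4*s**2 + 2))] = (384*a*s**4 + 384*a*s**2 + 96*a - 270*s**5*sin(3*s**3/2 + 4*s**2/3) + 920*s**4*sin(3*s**3/2 + 4*s**2/3) + 505*s**3*sin(3*s**3/2 + 4*s**2/3) + 460*s**2*sin(3*s**3/2 + 4*s**2/3) - 60*s**2*cos(3*s**3/2 + 4*s**2/3) + 320*s*sin(3*s**3/2 + 4*s**2/3) + 480*s*cos(3*s**3/2 + 4*s**2/3) + 30*cos(3*s**3/2 + 4*s**2/3))/(768*s**4 + 768*s**2 + 192) = f(s).

An antiderivative is F(s) = a*s/2 + 5*(s/4 - 1)*cos(3*s**3/2 + 4*s**2/3)/(4*(4*s**2 + 2)).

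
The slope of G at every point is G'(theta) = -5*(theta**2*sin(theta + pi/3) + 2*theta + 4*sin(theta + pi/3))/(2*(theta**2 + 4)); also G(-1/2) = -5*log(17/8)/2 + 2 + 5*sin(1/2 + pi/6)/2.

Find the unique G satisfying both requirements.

G(theta) = (-5*log(theta**2/2 + 2) + 5*cos(theta + pi/3) + 4)/2

Whatever form G(theta) takes, its d/dtheta must return the stated G'(theta).
A general antiderivative is -5*log(theta**2/2 + 2)/2 + 5*cos(theta + pi/3)/2 + C.
The condition gives C = -5*log(17/8)/2 + 2 + 5*sin(1/2 + pi/6)/2 - (-5*log(17/8)/2 + 5*sin(1/2 + pi/6)/2) = 2.
So G(theta) = (-5*log(theta**2/2 + 2) + 5*cos(theta + pi/3) + 4)/2.
Check: d/dtheta[(-5*log(theta**2/2 + 2) + 5*cos(theta + pi/3) + 4)/2] = (-5*theta**2*sin(theta + pi/3) - 10*theta - 20*sin(theta + pi/3))/(2*theta**2 + 8), which equals G'(theta).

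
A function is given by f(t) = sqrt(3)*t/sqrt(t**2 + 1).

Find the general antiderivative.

The substitution u = 3*t**2 + 3 works: f is exactly (dF/du)*(du/dt) for that inner function.
Check: d/dt[sqrt(3)*sqrt(t**2 + 1)] = sqrt(3)*t/sqrt(t**2 + 1) = f(t).

F(t) = sqrt(3)*sqrt(t**2 + 1) + C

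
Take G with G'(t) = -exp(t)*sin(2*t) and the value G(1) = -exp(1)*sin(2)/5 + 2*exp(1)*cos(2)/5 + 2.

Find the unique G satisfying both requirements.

G(t) = (-exp(t)*sin(2*t) + 2*exp(t)*cos(2*t) + 10)/5

A candidate passes only if d/dt[G] lands on the given G'(t) exactly.
A general antiderivative is -exp(t)*sin(2*t)/5 + 2*exp(t)*cos(2*t)/5 + C.
The condition gives C = -exp(1)*sin(2)/5 + 2*exp(1)*cos(2)/5 + 2 - (-exp(1)*sin(2)/5 + 2*exp(1)*cos(2)/5) = 2.
So G(t) = (-exp(t)*sin(2*t) + 2*exp(t)*cos(2*t) + 10)/5.
Check: d/dt[(-exp(t)*sin(2*t) + 2*exp(t)*cos(2*t) + 10)/5] = -exp(t)*sin(2*t) = G'(t).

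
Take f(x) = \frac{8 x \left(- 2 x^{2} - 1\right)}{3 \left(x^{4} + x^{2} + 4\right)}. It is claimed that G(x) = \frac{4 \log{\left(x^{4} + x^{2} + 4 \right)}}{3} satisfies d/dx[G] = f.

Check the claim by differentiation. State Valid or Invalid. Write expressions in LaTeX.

Invalid: d/dx[G] - f = \frac{32 x^{3} + 16 x}{3 x^{4} + 3 x^{2} + 12}, which is not 0.

d/dx[G] = \frac{16 x^{3} + 8 x}{3 x^{4} + 3 x^{2} + 12}
d/dx[G] - f(x) = \frac{32 x^{3} + 16 x}{3 x^{4} + 3 x^{2} + 12} != 0.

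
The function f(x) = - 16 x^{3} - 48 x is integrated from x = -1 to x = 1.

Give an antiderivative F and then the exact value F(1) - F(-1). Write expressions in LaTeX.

Antiderivative: F(x) = - 4 \left(x^{2} + 3\right)^{2}; value = 0

f matches the chain-rule pattern g'(h)*h' with inner function h(x) = x^{2} + 3; substituting u = h(x) collapses the integral.
F(x) = - 4 \left(x^{2} + 3\right)^{2} is an antiderivative of f.
Check: d/dx[- 4 \left(x^{2} + 3\right)^{2}] = - 16 x^{3} - 48 x = f(x).
F(1) = -64; F(-1) = -64.
Integral = F(1) - F(-1) = 0.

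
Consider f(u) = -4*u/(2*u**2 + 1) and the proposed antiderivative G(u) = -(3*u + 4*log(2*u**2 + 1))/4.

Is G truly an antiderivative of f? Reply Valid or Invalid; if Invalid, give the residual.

Invalid: d/du[G] - f = -3/4, which is not 0.

d/du[G] = (-6*u**2 - 16*u - 3)/(8*u**2 + 4)
d/du[G] - f(u) = -3/4 != 0.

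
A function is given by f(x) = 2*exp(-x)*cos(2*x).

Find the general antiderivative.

Recover f(x) by differentiating a candidate F(x); any mismatch rules it out.
Check: d/dx[-2*(-2*sin(2*x) + cos(2*x))*exp(-x)/5] = 2*exp(-x)*cos(2*x) = f(x).

F(x) = -2*(-2*sin(2*x) + cos(2*x))*exp(-x)/5 + C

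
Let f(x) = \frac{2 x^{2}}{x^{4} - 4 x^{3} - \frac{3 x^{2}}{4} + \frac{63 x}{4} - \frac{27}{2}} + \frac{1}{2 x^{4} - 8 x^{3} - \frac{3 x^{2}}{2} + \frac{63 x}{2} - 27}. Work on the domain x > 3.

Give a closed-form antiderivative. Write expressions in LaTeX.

Factor the denominator (\left(x - 3\right) \left(x + 2\right) \left(2 x - 3\right)^{2}) and decompose: f = - \frac{1328}{441 \left(2 x - 3\right)} - \frac{80}{21 \left(2 x - 3\right)^{2}} - \frac{34}{245 \left(x + 2\right)} + \frac{74}{45 \left(x - 3\right)}; each piece integrates to a log, atan, or power term.
Check: d/dx[- \frac{2 \left(- 3626 x \log{\left(x - 3 \right)} + 3320 x \log{\left(x - \frac{3}{2} \right)} + 306 x \log{\left(x + 2 \right)} + 5439 \log{\left(x - 3 \right)} - 4980 \log{\left(x - \frac{3}{2} \right)} - 459 \log{\left(x + 2 \right)} - 2100\right)}{2205 \left(2 x - 3\right)}] = \frac{8 x^{2} + 2}{4 x^{4} - 16 x^{3} - 3 x^{2} + 63 x - 54}, which equals f(x).

An antiderivative is F(x) = - \frac{2 \left(- 3626 x \log{\left(x - 3 \right)} + 3320 x \log{\left(x - \frac{3}{2} \right)} + 306 x \log{\left(x + 2 \right)} + 5439 \log{\left(x - 3 \right)} - 4980 \log{\left(x - \frac{3}{2} \right)} - 459 \log{\left(x + 2 \right)} - 2100\right)}{2205 \left(2 x - 3\right)}.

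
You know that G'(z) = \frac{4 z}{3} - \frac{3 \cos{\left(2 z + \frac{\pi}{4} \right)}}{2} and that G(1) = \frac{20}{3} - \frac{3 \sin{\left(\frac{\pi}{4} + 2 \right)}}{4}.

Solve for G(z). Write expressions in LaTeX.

The integrand splits into summands that can be handled one at a time.
A general antiderivative is \frac{2 z^{2}}{3} - \frac{3 \sin{\left(2 z + \frac{\pi}{4} \right)}}{4} + 4 + C.
The condition gives C = \frac{20}{3} - \frac{3 \sin{\left(\frac{\pi}{4} + 2 \right)}}{4} - (\frac{14}{3} - \frac{3 \sin{\left(\frac{\pi}{4} + 2 \right)}}{4}) = 2.
So G(z) = \frac{2 z^{2}}{3} - \frac{3 \sin{\left(2 z + \frac{\pi}{4} \right)}}{4} + 6.
Check: d/dz[\frac{2 z^{2}}{3} - \frac{3 \sin{\left(2 z + \frac{\pi}{4} \right)}}{4} + 6] = \frac{4 z}{3} - \frac{3 \cos{\left(2 z + \frac{\pi}{4} \right)}}{2} = G'(z).

G(z) = \frac{2 z^{2}}{3} - \frac{3 \sin{\left(2 z + \frac{\pi}{4} \right)}}{4} + 6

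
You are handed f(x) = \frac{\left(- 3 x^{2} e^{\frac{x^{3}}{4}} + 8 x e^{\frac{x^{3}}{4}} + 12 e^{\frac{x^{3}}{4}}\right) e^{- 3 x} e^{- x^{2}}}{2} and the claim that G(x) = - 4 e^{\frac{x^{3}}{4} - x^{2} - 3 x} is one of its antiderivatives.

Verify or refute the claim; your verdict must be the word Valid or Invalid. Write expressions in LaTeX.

d/dx[G] = - 3 x^{2} e^{- 3 x} e^{- x^{2}} e^{\frac{x^{3}}{4}} + 8 x e^{- 3 x} e^{- x^{2}} e^{\frac{x^{3}}{4}} + 12 e^{- 3 x} e^{- x^{2}} e^{\frac{x^{3}}{4}}
d/dx[G] - f(x) = \frac{\left(- 3 x^{2} e^{\frac{x^{3}}{4}} + 8 x e^{\frac{x^{3}}{4}} + 12 e^{\frac{x^{3}}{4}}\right) e^{- 3 x} e^{- x^{2}}}{2} != 0.

Invalid: d/dx[G] - f = \frac{\left(- 3 x^{2} e^{\frac{x^{3}}{4}} + 8 x e^{\frac{x^{3}}{4}} + 12 e^{\frac{x^{3}}{4}}\right) e^{- 3 x} e^{- x^{2}}}{2}, which is not 0.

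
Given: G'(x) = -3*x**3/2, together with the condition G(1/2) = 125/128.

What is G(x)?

For G(x) to be correct, d/dx[G] must agree with the stated G'(x) identically.
A general antiderivative is -3*x**4/8 + C.
The condition gives C = 125/128 - (-3/128) = 1.
So G(x) = (8 - 3*x**4)/8.
Check: d/dx[(8 - 3*x**4)/8] = -3*x**3/2 = G'(x).

G(x) = (8 - 3*x**4)/8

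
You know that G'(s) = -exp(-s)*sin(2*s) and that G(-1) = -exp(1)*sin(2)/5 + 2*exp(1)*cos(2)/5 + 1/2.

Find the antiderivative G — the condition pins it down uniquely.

The proposed G(s) is checked by its d/ds: the result must match the given G'(s).
A general antiderivative is exp(-s)*sin(2*s)/5 + 2*exp(-s)*cos(2*s)/5 + C.
The condition gives C = -exp(1)*sin(2)/5 + 2*exp(1)*cos(2)/5 + 1/2 - (-exp(1)*sin(2)/5 + 2*exp(1)*cos(2)/5) = 1/2.
So G(s) = (5*exp(s) + 2*sin(2*s) + 4*cos(2*s))*exp(-s)/10.
Check: d/ds[(5*exp(s) + 2*sin(2*s) + 4*cos(2*s))*exp(-s)/10] = -exp(-s)*sin(2*s) = G'(s).

G(s) = (5*exp(s) + 2*sin(2*s) + 4*cos(2*s))*exp(-s)/10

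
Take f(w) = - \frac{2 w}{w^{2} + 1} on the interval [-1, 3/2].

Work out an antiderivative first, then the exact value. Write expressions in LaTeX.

Antiderivative: F(w) = - \log{\left(\frac{w^{2}}{2} + \frac{1}{2} \right)}; value = - \log{\left(\frac{13}{8} \right)}

The substitution u = \frac{w^{2}}{2} + \frac{1}{2} works: f is exactly (dF/du)*(du/dw) for that inner function.
F(w) = - \log{\left(\frac{w^{2}}{2} + \frac{1}{2} \right)} is an antiderivative of f.
Check: d/dw[- \log{\left(\frac{w^{2}}{2} + \frac{1}{2} \right)}] = - \frac{2 w}{w^{2} + 1} = f(w).
F(3/2) = - \log{\left(\frac{13}{8} \right)}; F(-1) = 0.
Integral = F(3/2) - F(-1) = - \log{\left(\frac{13}{8} \right)}.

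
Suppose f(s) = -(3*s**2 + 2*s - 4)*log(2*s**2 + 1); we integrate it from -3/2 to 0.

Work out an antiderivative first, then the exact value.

Antiderivative: F(s) = -s**3*log(2*s**2 + 1) + 2*s**3/3 - s**2*log(2*s**2 + 1) + s**2 + 4*s*log(2*s**2 + 1) - 9*s - log(s**2 + 1/2)/2 + 9*sqrt(2)*atan(sqrt(2)*s)/2; value = -27/2 + log(2)/2 + log(11/4)/2 + 9*sqrt(2)*atan(3*sqrt(2)/2)/2 + 39*log(11/2)/8

A candidate is checked by its d/ds: the result must match f(s).
F(s) = -s**3*log(2*s**2 + 1) + 2*s**3/3 - s**2*log(2*s**2 + 1) + s**2 + 4*s*log(2*s**2 + 1) - 9*s - log(s**2 + 1/2)/2 + 9*sqrt(2)*atan(sqrt(2)*s)/2 is an antiderivative of f.
Check: d/ds[-s**3*log(2*s**2 + 1) + 2*s**3/3 - s**2*log(2*s**2 + 1) + s**2 + 4*s*log(2*s**2 + 1) - 9*s - log(s**2 + 1/2)/2 + 9*sqrt(2)*atan(sqrt(2)*s)/2] = -3*s**2*log(2*s**2 + 1) - 2*s*log(2*s**2 + 1) + 4*log(2*s**2 + 1), which equals f(s).
F(0) = log(2)/2; F(-3/2) = -39*log(11/2)/8 - 9*sqrt(2)*atan(3*sqrt(2)/2)/2 - log(11/4)/2 + 27/2.
Integral = F(0) - F(-3/2) = -27/2 + log(2)/2 + log(11/4)/2 + 9*sqrt(2)*atan(3*sqrt(2)/2)/2 + 39*log(11/2)/8.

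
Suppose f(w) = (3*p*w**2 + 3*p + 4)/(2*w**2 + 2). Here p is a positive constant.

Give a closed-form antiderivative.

Check any antiderivative F(w) by computing F'(w) and comparing it with f(w).
Check: d/dw[3*p*w/2 + 2*atan(w)] = (3*p*w**2 + 3*p + 4)/(2*w**2 + 2) = f(w).

An antiderivative is F(w) = 3*p*w/2 + 2*atan(w).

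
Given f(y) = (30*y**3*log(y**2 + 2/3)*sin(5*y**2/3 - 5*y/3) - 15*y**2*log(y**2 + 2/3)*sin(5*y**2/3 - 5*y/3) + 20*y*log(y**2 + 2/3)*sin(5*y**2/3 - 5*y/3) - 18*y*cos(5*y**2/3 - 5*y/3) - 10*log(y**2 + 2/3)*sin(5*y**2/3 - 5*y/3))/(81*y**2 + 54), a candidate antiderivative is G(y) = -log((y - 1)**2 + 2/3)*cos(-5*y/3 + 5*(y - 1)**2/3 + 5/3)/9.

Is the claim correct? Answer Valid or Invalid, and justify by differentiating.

Invalid: d/dy[G] - f = (-90*y**5*log(y**2 + 2/3)*sin(5*y**2/3 - 5*y/3) + 90*y**5*log(y**2 - 2*y + 5/3)*sin(5*y**2/3 - 5*y + 10/3) + 225*y**4*log(y**2 + 2/3)*sin(5*y**2/3 - 5*y/3) - 315*y**4*log(y**2 - 2*y + 5/3)*sin(5*y**2/3 - 5*y + 10/3) - 300*y**3*log(y**2 + 2/3)*sin(5*y**2/3 - 5*y/3) + 480*y**3*log(y**2 - 2*y + 5/3)*sin(5*y**2/3 - 5*y + 10/3) + 54*y**3*cos(5*y**2/3 - 5*y/3) - 54*y**3*cos(5*y**2/3 - 5*y + 10/3) + 225*y**2*log(y**2 + 2/3)*sin(5*y**2/3 - 5*y/3) - 435*y**2*log(y**2 - 2*y + 5/3)*sin(5*y**2/3 - 5*y + 10/3) - 108*y**2*cos(5*y**2/3 - 5*y/3) + 54*y**2*cos(5*y**2/3 - 5*y + 10/3) - 160*y*log(y**2 + 2/3)*sin(5*y**2/3 - 5*y/3) + 280*y*log(y**2 - 2*y + 5/3)*sin(5*y**2/3 - 5*y + 10/3) + 90*y*cos(5*y**2/3 - 5*y/3) - 36*y*cos(5*y**2/3 - 5*y + 10/3) + 50*log(y**2 + 2/3)*sin(5*y**2/3 - 5*y/3) - 150*log(y**2 - 2*y + 5/3)*sin(5*y**2/3 - 5*y + 10/3) + 36*cos(5*y**2/3 - 5*y + 10/3))/(243*y**4 - 486*y**3 + 567*y**2 - 324*y + 270), which is not 0.

d/dy[G] = (30*y**3*log(y**2 - 2*y + 5/3)*sin(5*y**2/3 - 5*y + 10/3) - 105*y**2*log(y**2 - 2*y + 5/3)*sin(5*y**2/3 - 5*y + 10/3) + 140*y*log(y**2 - 2*y + 5/3)*sin(5*y**2/3 - 5*y + 10/3) - 18*y*cos(5*y**2/3 - 5*y + 10/3) - 75*log(y**2 - 2*y + 5/3)*sin(5*y**2/3 - 5*y + 10/3) + 18*cos(5*y**2/3 - 5*y + 10/3))/(81*y**2 - 162*y + 135)
d/dy[G] - f(y) = (-90*y**5*log(y**2 + 2/3)*sin(5*y**2/3 - 5*y/3) + 90*y**5*log(y**2 - 2*y + 5/3)*sin(5*y**2/3 - 5*y + 10/3) + 225*y**4*log(y**2 + 2/3)*sin(5*y**2/3 - 5*y/3) - 315*y**4*log(y**2 - 2*y + 5/3)*sin(5*y**2/3 - 5*y + 10/3) - 300*y**3*log(y**2 + 2/3)*sin(5*y**2/3 - 5*y/3) + 480*y**3*log(y**2 - 2*y + 5/3)*sin(5*y**2/3 - 5*y + 10/3) + 54*y**3*cos(5*y**2/3 - 5*y/3) - 54*y**3*cos(5*y**2/3 - 5*y + 10/3) + 225*y**2*log(y**2 + 2/3)*sin(5*y**2/3 - 5*y/3) - 435*y**2*log(y**2 - 2*y + 5/3)*sin(5*y**2/3 - 5*y + 10/3) - 108*y**2*cos(5*y**2/3 - 5*y/3) + 54*y**2*cos(5*y**2/3 - 5*y + 10/3) - 160*y*log(y**2 + 2/3)*sin(5*y**2/3 - 5*y/3) + 280*y*log(y**2 - 2*y + 5/3)*sin(5*y**2/3 - 5*y + 10/3) + 90*y*cos(5*y**2/3 - 5*y/3) - 36*y*cos(5*y**2/3 - 5*y + 10/3) + 50*log(y**2 + 2/3)*sin(5*y**2/3 - 5*y/3) - 150*log(y**2 - 2*y + 5/3)*sin(5*y**2/3 - 5*y + 10/3) + 36*cos(5*y**2/3 - 5*y + 10/3))/(243*y**4 - 486*y**3 + 567*y**2 - 324*y + 270) != 0.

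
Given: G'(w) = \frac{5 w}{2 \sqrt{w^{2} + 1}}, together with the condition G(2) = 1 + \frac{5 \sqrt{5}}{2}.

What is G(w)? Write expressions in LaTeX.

The substitution u = w^{2} + 1 works: G'(w) is exactly (dG/du)*(du/dw) for that inner function.
A general antiderivative is \frac{5 \sqrt{w^{2} + 1}}{2} + C.
The condition gives C = 1 + \frac{5 \sqrt{5}}{2} - (\frac{5 \sqrt{5}}{2}) = 1.
So G(w) = \frac{5 \sqrt{w^{2} + 1} + 2}{2}.
Check: d/dw[\frac{5 \sqrt{w^{2} + 1} + 2}{2}] = \frac{5 w}{2 \sqrt{w^{2} + 1}} = G'(w).

G(w) = \frac{5 \sqrt{w^{2} + 1} + 2}{2}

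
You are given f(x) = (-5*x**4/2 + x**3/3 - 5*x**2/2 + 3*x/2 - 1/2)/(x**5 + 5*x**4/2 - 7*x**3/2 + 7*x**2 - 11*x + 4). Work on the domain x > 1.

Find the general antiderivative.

Factor the denominator (3*(x - 1)*(x + 4)*(2*x - 1)*(x**2 + 2)) and decompose: f = -(175*x - 16)/(486*(x**2 + 2)) + 47/(243*(2*x - 1)) - 4247/(2430*(x + 4)) - 22/(45*(x - 1)); each piece integrates to a log, atan, or power term.
Check: d/dx[-22*log(x - 1)/45 + 47*log(x - 1/2)/486 - 4247*log(x + 4)/2430 - 175*log(x**2 + 2)/972 + 4*sqrt(2)*atan(sqrt(2)*x/2)/243] = (-15*x**4 + 2*x**3 - 15*x**2 + 9*x - 3)/(6*x**5 + 15*x**4 - 21*x**3 + 42*x**2 - 66*x + 24), which equals f(x).

F(x) = -22*log(x - 1)/45 + 47*log(x - 1/2)/486 - 4247*log(x + 4)/2430 - 175*log(x**2 + 2)/972 + 4*sqrt(2)*atan(sqrt(2)*x/2)/243 + C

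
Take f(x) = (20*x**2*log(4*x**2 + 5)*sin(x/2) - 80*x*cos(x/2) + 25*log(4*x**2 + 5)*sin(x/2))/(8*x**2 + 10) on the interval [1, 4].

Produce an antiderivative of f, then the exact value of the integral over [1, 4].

f has the shape u'v + uv' for u = -5*cos(x/2) and v = log(4*x**2 + 5) — it is the derivative of the product u*v.
F(x) = -5*log(4*x**2 + 5)*cos(x/2) is an antiderivative of f.
Check: d/dx[-5*log(4*x**2 + 5)*cos(x/2)] = (20*x**2*log(4*x**2 + 5)*sin(x/2) - 80*x*cos(x/2) + 25*log(4*x**2 + 5)*sin(x/2))/(8*x**2 + 10) = f(x).
F(4) = -5*log(69)*cos(2); F(1) = -5*log(9)*cos(1/2).
Integral = F(4) - F(1) = -5*log(69)*cos(2) + 5*log(9)*cos(1/2).

Antiderivative: F(x) = -5*log(4*x**2 + 5)*cos(x/2); value = -5*log(69)*cos(2) + 5*log(9)*cos(1/2)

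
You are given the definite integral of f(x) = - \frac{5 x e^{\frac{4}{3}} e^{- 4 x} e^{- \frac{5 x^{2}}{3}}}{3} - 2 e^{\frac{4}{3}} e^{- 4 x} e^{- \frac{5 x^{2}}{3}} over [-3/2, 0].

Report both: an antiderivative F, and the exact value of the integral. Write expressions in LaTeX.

f matches the chain-rule pattern g'(h)*h' with inner function h(x) = - \frac{5 x^{2}}{3} - 4 x + \frac{4}{3}; substituting u = h(x) collapses the integral.
F(x) = \frac{e^{\frac{4}{3}} e^{- 4 x} e^{- \frac{5 x^{2}}{3}}}{2} is an antiderivative of f.
Check: d/dx[\frac{e^{\frac{4}{3}} e^{- 4 x} e^{- \frac{5 x^{2}}{3}}}{2}] = \frac{\left(- 5 x e^{\frac{4}{3}} - 6 e^{\frac{4}{3}}\right) e^{- 4 x} e^{- \frac{5 x^{2}}{3}}}{3}, which equals f(x).
F(0) = \frac{e^{\frac{4}{3}}}{2}; F(-3/2) = \frac{e^{\frac{43}{12}}}{2}.
Integral = F(0) - F(-3/2) = - \frac{e^{\frac{43}{12}}}{2} + \frac{e^{\frac{4}{3}}}{2}.

Antiderivative: F(x) = \frac{e^{\frac{4}{3}} e^{- 4 x} e^{- \frac{5 x^{2}}{3}}}{2}; value = - \frac{e^{\frac{43}{12}}}{2} + \frac{e^{\frac{4}{3}}}{2}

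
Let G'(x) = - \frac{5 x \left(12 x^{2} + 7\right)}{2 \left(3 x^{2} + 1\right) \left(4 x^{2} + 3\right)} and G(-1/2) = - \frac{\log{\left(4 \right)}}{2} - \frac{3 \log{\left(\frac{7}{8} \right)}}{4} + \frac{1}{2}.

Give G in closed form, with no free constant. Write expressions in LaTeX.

Any candidate G(x) must reproduce the stated G'(x) exactly.
A general antiderivative is - \frac{3 \log{\left(\frac{3 x^{2}}{2} + \frac{1}{2} \right)}}{4} - \frac{\log{\left(4 x^{2} + 3 \right)}}{2} + C.
The condition gives C = - \frac{\log{\left(4 \right)}}{2} - \frac{3 \log{\left(\frac{7}{8} \right)}}{4} + \frac{1}{2} - (- \frac{\log{\left(4 \right)}}{2} - \frac{3 \log{\left(\frac{7}{8} \right)}}{4}) = \frac{1}{2}.
So G(x) = \frac{- 3 \log{\left(\frac{3 x^{2}}{2} + \frac{1}{2} \right)} - 2 \log{\left(4 x^{2} + 3 \right)} + 2}{4}.
Check: d/dx[\frac{- 3 \log{\left(\frac{3 x^{2}}{2} + \frac{1}{2} \right)} - 2 \log{\left(4 x^{2} + 3 \right)} + 2}{4}] = \frac{- 60 x^{3} - 35 x}{24 x^{4} + 26 x^{2} + 6}, which equals G'(x).

G(x) = \frac{- 3 \log{\left(\frac{3 x^{2}}{2} + \frac{1}{2} \right)} - 2 \log{\left(4 x^{2} + 3 \right)} + 2}{4}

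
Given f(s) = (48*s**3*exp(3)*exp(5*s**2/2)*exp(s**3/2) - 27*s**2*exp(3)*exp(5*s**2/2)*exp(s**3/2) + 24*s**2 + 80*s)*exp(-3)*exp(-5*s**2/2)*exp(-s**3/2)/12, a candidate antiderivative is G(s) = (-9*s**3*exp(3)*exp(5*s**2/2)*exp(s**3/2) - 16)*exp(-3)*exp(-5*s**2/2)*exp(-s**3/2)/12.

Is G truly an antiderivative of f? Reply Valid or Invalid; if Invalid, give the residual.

d/ds[G] = (-27*s**2*exp(3)*exp(5*s**2/2)*exp(s**3/2) + 24*s**2 + 80*s)*exp(-3)*exp(-5*s**2/2)*exp(-s**3/2)/12
d/ds[G] - f(s) = -4*s**3 != 0.

Invalid: d/ds[G] - f = -4*s**3, which is not 0.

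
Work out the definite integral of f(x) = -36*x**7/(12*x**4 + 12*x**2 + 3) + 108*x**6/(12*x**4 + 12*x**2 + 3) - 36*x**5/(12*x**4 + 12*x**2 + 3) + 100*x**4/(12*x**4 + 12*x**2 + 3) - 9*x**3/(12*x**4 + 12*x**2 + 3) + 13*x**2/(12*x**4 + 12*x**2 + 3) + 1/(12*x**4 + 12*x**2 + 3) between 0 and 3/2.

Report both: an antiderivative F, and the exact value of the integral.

Integrate term by term and add the pieces.
F(x) = (-9*x**4*(2*x**2 + 1) + 36*x**3*(2*x**2 + 1) - 8*x**2 - 8*x*(2*x**2 + 1) + 12*x - 4)/(12*(2*x**2 + 1)) is an antiderivative of f.
Check: d/dx[(-9*x**4*(2*x**2 + 1) + 36*x**3*(2*x**2 + 1) - 8*x**2 - 8*x*(2*x**2 + 1) + 12*x - 4)/(12*(2*x**2 + 1))] = (-36*x**7 + 108*x**6 - 36*x**5 + 100*x**4 - 9*x**3 + 13*x**2 + 1)/(12*x**4 + 12*x**2 + 3), which equals f(x).
F(3/2) = 11125/2112; F(0) = -1/3.
Integral = F(3/2) - F(0) = 3943/704.

Antiderivative: F(x) = (-9*x**4*(2*x**2 + 1) + 36*x**3*(2*x**2 + 1) - 8*x**2 - 8*x*(2*x**2 + 1) + 12*x - 4)/(12*(2*x**2 + 1)); value = 3943/704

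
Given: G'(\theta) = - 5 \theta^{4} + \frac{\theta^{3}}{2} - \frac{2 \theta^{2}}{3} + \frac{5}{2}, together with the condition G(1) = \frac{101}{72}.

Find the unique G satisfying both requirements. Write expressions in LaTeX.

Integrate term by term and add the pieces.
A general antiderivative is - \theta^{5} + \frac{\theta^{4}}{8} - \frac{2 \theta^{3}}{9} + \frac{5 \theta}{2} + C.
The condition gives C = \frac{101}{72} - (\frac{101}{72}) = 0.
So G(\theta) = - \theta^{5} + \frac{\theta^{4}}{8} - \frac{2 \theta^{3}}{9} + \frac{5 \theta}{2}.
Check: d/d\theta[- \theta^{5} + \frac{\theta^{4}}{8} - \frac{2 \theta^{3}}{9} + \frac{5 \theta}{2}] = - 5 \theta^{4} + \frac{\theta^{3}}{2} - \frac{2 \theta^{2}}{3} + \frac{5}{2} = G'(\theta).

G(\theta) = - \theta^{5} + \frac{\theta^{4}}{8} - \frac{2 \theta^{3}}{9} + \frac{5 \theta}{2}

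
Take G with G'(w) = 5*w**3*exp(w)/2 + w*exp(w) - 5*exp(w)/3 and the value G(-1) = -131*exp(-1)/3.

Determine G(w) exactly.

G'(w) has the shape u'v + uv' for u = 5*w**3/2 - 15*w**2/2 + 16*w - 53/3 and v = exp(w) — it is the derivative of the product u*v.
A general antiderivative is (15*w**3 - 45*w**2 + 96*w - 106)*exp(w)/6 + C.
The condition gives C = -131*exp(-1)/3 - (-131*exp(-1)/3) = 0.
So G(w) = 5*w**3*exp(w)/2 - 15*w**2*exp(w)/2 + 16*w*exp(w) - 53*exp(w)/3.
Check: d/dw[5*w**3*exp(w)/2 - 15*w**2*exp(w)/2 + 16*w*exp(w) - 53*exp(w)/3] = 5*w**3*exp(w)/2 + w*exp(w) - 5*exp(w)/3 = G'(w).

G(w) = 5*w**3*exp(w)/2 - 15*w**2*exp(w)/2 + 16*w*exp(w) - 53*exp(w)/3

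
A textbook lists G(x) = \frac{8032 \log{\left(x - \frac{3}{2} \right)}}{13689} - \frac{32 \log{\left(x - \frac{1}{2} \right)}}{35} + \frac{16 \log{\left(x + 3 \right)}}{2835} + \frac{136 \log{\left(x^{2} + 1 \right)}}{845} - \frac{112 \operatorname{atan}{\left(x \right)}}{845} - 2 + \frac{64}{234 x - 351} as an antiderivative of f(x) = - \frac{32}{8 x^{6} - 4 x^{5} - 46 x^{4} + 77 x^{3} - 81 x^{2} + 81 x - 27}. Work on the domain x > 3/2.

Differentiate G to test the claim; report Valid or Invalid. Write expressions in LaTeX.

d/dx[G] = - \frac{32}{8 x^{6} - 4 x^{5} - 46 x^{4} + 77 x^{3} - 81 x^{2} + 81 x - 27}
This equals f(x) exactly, so the claim holds.

Valid: G'(x) = f(x).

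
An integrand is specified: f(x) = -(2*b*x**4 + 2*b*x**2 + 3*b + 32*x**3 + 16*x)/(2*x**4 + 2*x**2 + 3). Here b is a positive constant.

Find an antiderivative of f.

Since d/dx undoes antidifferentiation here, F'(x) = f(x) is required of F(x).
Check: d/dx[-b*x - 4*log(2*x**4 + 2*x**2 + 3)] = (-2*b*x**4 - 2*b*x**2 - 3*b - 32*x**3 - 16*x)/(2*x**4 + 2*x**2 + 3), which equals f(x).

An antiderivative is F(x) = -b*x - 4*log(2*x**4 + 2*x**2 + 3).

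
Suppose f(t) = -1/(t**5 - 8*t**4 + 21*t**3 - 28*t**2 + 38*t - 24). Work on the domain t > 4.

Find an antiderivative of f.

The denominator factors as (t - 4)*(t - 3)*(t - 1)*(t**2 + 2); partial fractions split f into directly integrable pieces: (17*t - 4)/(594*(t**2 + 2)) - 1/(18*(t - 1)) + 1/(22*(t - 3)) - 1/(54*(t - 4)).
Check: d/dt[(-22*log(t - 4) + 54*log(t - 3) - 66*log(t - 1) + 17*log(t**2 + 2) - 4*sqrt(2)*atan(sqrt(2)*t/2))/1188] = -1/(t**5 - 8*t**4 + 21*t**3 - 28*t**2 + 38*t - 24) = f(t).

An antiderivative is F(t) = (-22*log(t - 4) + 54*log(t - 3) - 66*log(t - 1) + 17*log(t**2 + 2) - 4*sqrt(2)*atan(sqrt(2)*t/2))/1188.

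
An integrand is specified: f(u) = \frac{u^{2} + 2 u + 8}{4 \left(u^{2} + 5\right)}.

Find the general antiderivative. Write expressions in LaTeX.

For F(u) to be correct the identity F'(u) - f(u) = 0 must hold.
Check: d/du[\frac{5 u + 5 \log{\left(u^{2} + 5 \right)} + 3 \sqrt{5} \operatorname{atan}{\left(\frac{\sqrt{5} u}{5} \right)}}{20}] = \frac{u^{2} + 2 u + 8}{4 u^{2} + 20}, which equals f(u).

F(u) = \frac{5 u + 5 \log{\left(u^{2} + 5 \right)} + 3 \sqrt{5} \operatorname{atan}{\left(\frac{\sqrt{5} u}{5} \right)}}{20} + C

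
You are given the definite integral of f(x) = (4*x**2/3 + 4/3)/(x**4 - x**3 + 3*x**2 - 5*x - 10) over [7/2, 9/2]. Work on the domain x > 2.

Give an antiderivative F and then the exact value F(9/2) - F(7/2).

Antiderivative: F(x) = 20*log(x - 2)/81 - 4*log(x + 1)/27 - 4*log(x**2 + 5)/81 + 56*sqrt(5)*atan(sqrt(5)*x/5)/405; value = -56*sqrt(5)*atan(7*sqrt(5)/10)/405 - 4*log(11/2)/27 - 4*log(101/4)/81 - 20*log(3/2)/81 + 4*log(69/4)/81 + 4*log(9/2)/27 + 20*log(5/2)/81 + 56*sqrt(5)*atan(9*sqrt(5)/10)/405

Factor the denominator (3*(x - 2)*(x + 1)*(x**2 + 5)) and decompose: f = -8*(x - 7)/(81*(x**2 + 5)) - 4/(27*(x + 1)) + 20/(81*(x - 2)); each piece integrates to a log, atan, or power term.
F(x) = 20*log(x - 2)/81 - 4*log(x + 1)/27 - 4*log(x**2 + 5)/81 + 56*sqrt(5)*atan(sqrt(5)*x/5)/405 is an antiderivative of f.
Check: d/dx[20*log(x - 2)/81 - 4*log(x + 1)/27 - 4*log(x**2 + 5)/81 + 56*sqrt(5)*atan(sqrt(5)*x/5)/405] = (4*x**2 + 4)/(3*x**4 - 3*x**3 + 9*x**2 - 15*x - 30), which equals f(x).
F(9/2) = -4*log(11/2)/27 - 4*log(101/4)/81 + 20*log(5/2)/81 + 56*sqrt(5)*atan(9*sqrt(5)/10)/405; F(7/2) = -4*log(9/2)/27 - 4*log(69/4)/81 + 20*log(3/2)/81 + 56*sqrt(5)*atan(7*sqrt(5)/10)/405.
Integral = F(9/2) - F(7/2) = -56*sqrt(5)*atan(7*sqrt(5)/10)/405 - 4*log(11/2)/27 - 4*log(101/4)/81 - 20*log(3/2)/81 + 4*log(69/4)/81 + 4*log(9/2)/27 + 20*log(5/2)/81 + 56*sqrt(5)*atan(9*sqrt(5)/10)/405.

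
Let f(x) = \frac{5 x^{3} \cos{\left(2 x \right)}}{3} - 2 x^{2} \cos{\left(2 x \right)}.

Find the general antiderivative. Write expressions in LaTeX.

Integrate term by term and add the pieces.
Check: d/dx[\frac{5 x^{3} \sin{\left(2 x \right)}}{6} - x^{2} \sin{\left(2 x \right)} + \frac{5 x^{2} \cos{\left(2 x \right)}}{4} - \frac{5 x \sin{\left(2 x \right)}}{4} - x \cos{\left(2 x \right)} + \frac{\sin{\left(2 x \right)}}{2} - \frac{5 \cos{\left(2 x \right)}}{8}] = \frac{5 x^{3} \cos{\left(2 x \right)}}{3} - 2 x^{2} \cos{\left(2 x \right)} = f(x).

F(x) = \frac{5 x^{3} \sin{\left(2 x \right)}}{6} - x^{2} \sin{\left(2 x \right)} + \frac{5 x^{2} \cos{\left(2 x \right)}}{4} - \frac{5 x \sin{\left(2 x \right)}}{4} - x \cos{\left(2 x \right)} + \frac{\sin{\left(2 x \right)}}{2} - \frac{5 \cos{\left(2 x \right)}}{8} + C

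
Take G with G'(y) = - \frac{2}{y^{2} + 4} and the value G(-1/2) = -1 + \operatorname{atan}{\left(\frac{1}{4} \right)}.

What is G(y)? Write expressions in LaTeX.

G(y) = - \operatorname{atan}{\left(\frac{y}{2} \right)} - 1

A first test for any G(y): its y-derivative must equal the given G'(y).
A general antiderivative is - \operatorname{atan}{\left(\frac{y}{2} \right)} + C.
The condition gives C = -1 + \operatorname{atan}{\left(\frac{1}{4} \right)} - (\operatorname{atan}{\left(\frac{1}{4} \right)}) = -1.
So G(y) = - \operatorname{atan}{\left(\frac{y}{2} \right)} - 1.
Check: d/dy[- \operatorname{atan}{\left(\frac{y}{2} \right)} - 1] = - \frac{2}{y^{2} + 4} = G'(y).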